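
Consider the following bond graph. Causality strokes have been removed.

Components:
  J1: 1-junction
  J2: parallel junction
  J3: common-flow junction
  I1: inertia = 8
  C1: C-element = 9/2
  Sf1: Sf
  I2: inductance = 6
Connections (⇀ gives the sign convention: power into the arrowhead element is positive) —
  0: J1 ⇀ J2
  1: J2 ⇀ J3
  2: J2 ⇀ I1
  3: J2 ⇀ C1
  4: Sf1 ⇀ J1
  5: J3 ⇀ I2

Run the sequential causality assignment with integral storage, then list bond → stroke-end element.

β4 stroke at Sf1  (Sf1: flow source, stroke at near end)
β0 stroke at J1  (J1: bond 4 brought flow, rest push out)
β2 stroke at I1  (I1 outputs flow p/I1)
β3 stroke at J2  (prefer integral on C1)
β1 stroke at J3  (common-e at J2 fixed by 3)
β5 stroke at I2  (J3: last free bond brings flow in)

bond 0 |J1
bond 1 |J3
bond 2 |I1
bond 3 |J2
bond 4 |Sf1
bond 5 |I2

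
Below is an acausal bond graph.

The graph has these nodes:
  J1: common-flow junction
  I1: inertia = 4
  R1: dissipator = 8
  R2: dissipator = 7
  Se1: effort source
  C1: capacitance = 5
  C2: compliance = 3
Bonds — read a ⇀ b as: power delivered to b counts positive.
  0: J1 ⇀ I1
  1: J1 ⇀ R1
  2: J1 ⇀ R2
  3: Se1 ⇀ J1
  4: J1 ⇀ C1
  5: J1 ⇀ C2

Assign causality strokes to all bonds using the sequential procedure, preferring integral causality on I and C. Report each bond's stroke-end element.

β3 →J1  (Se1 fixes effort; stroke away)
β0 →I1  (I1: I, integral causality)
β1 →J1  (J1: bond 0 brought flow, rest push out)
β2 →J1  (J1: bond 0 brought flow, rest push out)
β4 →J1  (J1: bond 0 brought flow, rest push out)
β5 →J1  (J1 flow already set via bond 0)

b0 stroke→I1
b1 stroke→J1
b2 stroke→J1
b3 stroke→J1
b4 stroke→J1
b5 stroke→J1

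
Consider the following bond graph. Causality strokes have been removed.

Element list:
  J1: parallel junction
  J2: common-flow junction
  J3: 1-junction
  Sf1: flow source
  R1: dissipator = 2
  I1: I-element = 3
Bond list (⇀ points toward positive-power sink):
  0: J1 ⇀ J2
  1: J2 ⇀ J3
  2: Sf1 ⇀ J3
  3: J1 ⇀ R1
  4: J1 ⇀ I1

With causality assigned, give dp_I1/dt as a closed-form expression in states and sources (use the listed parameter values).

#2 →Sf1  (source Sf1 imposes f)
#1 →J3  (1-jn J3 has f-setter on 2)
#0 →J2  (J2: bond 1 brought flow, rest push out)
#4 →I1  (I1 integral (f out))
#3 →J1  (only one effort-in slot at J1)

dp_I1/dt = -2*F_Sf1 - 2*p_I1/3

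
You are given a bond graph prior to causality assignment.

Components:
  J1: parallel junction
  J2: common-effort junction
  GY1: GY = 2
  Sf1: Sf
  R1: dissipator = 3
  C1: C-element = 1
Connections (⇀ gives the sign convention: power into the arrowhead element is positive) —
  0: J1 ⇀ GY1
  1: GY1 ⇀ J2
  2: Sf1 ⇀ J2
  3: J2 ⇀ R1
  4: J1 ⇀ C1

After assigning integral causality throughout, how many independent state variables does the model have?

β2 →Sf1  (source Sf1 imposes f)
β4 →J1  (C1 integral (e out))
β0 →GY1  (0-jn J1 has e-setter on 4)
β1 →GY1  (through GY1, causality inverts; strokes same side of GY1)
β3 →J2  (J2 needs exactly one e-in)

1  (C1 all integral)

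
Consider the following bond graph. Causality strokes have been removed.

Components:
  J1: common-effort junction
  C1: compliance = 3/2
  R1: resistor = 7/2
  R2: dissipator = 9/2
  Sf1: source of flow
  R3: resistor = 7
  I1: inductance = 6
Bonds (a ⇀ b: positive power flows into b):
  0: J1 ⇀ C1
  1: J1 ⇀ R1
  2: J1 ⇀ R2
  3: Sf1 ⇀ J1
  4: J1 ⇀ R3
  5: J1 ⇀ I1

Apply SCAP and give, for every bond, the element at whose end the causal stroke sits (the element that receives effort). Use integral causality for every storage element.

#3 |Sf1  (source Sf1 imposes f)
#0 |J1  (C1 integral (e out))
#1 |R1  (J1: bond 0 brought effort, rest push out)
#2 |R2  (0-jn J1 has e-setter on 0)
#4 |R3  (J1 effort already set via bond 0)
#5 |I1  (0-jn J1 has e-setter on 0)

#0 stroke at J1
#1 stroke at R1
#2 stroke at R2
#3 stroke at Sf1
#4 stroke at R3
#5 stroke at I1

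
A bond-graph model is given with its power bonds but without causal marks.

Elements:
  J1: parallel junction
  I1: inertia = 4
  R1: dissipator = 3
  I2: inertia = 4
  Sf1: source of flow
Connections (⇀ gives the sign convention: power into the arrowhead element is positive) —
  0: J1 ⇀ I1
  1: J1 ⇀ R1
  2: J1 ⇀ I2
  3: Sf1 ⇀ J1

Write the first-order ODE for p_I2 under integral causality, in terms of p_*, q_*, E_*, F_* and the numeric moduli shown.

dp_I2/dt = 3*F_Sf1 - 3*p_I1/4 - 3*p_I2/4

b3 →Sf1  (source Sf1 imposes f)
b0 →I1  (prefer integral on I1)
b2 →I2  (I2 integral (f out))
b1 →J1  (only one effort-in slot at J1)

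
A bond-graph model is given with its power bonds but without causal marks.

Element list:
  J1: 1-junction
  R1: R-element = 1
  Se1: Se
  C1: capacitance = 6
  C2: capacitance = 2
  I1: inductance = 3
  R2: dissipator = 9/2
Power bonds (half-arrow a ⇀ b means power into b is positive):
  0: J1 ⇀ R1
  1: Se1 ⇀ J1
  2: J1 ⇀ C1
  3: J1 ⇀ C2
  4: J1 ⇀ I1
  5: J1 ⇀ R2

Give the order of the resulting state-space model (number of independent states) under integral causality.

3  (C1, C2, I1 all integral)

#1 |J1  (Se1: effort source, stroke at far end)
#2 |J1  (prefer integral on C1)
#3 |J1  (C2 outputs effort q/C2)
#4 |I1  (I1 integral (f out))
#0 |J1  (common-f at J1 fixed by 4)
#5 |J1  (J1 flow already set via bond 4)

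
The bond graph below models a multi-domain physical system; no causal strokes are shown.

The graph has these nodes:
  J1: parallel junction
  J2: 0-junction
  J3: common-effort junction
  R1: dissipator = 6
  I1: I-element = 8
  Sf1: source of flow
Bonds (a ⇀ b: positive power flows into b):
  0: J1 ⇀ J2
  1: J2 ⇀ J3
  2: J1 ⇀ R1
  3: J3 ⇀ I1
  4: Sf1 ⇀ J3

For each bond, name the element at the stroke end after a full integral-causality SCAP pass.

β0 stroke→J2
β1 stroke→J3
β2 stroke→J1
β3 stroke→I1
β4 stroke→Sf1

β4 stroke at Sf1  (Sf1 fixes flow; stroke at Sf1)
β3 stroke at I1  (prefer integral on I1)
β1 stroke at J3  (closing 0-jn rule on J3)
β0 stroke at J2  (closing 0-jn rule on J2)
β2 stroke at J1  (only one effort-in slot at J1)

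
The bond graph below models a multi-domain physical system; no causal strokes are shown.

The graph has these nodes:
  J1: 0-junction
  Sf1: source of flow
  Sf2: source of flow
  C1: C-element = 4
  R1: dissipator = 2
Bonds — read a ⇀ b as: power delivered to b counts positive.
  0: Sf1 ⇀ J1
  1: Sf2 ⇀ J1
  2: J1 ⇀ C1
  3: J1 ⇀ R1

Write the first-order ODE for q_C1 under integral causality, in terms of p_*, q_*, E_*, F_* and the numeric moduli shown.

dq_C1/dt = F_Sf1 + F_Sf2 - q_C1/8

b0 stroke at Sf1  (source Sf1 imposes f)
b1 stroke at Sf2  (source Sf2 imposes f)
b2 stroke at J1  (C1: C, integral causality)
b3 stroke at R1  (J1 effort already set via bond 2)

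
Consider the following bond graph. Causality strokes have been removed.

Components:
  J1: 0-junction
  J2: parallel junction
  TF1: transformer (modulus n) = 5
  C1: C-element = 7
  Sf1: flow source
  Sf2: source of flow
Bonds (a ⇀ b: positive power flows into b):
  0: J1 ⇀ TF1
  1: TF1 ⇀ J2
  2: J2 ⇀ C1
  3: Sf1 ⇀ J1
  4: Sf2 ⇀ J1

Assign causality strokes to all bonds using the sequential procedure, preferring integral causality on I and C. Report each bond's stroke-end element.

b0 stroke at J1
b1 stroke at TF1
b2 stroke at J2
b3 stroke at Sf1
b4 stroke at Sf2

b3 stroke at Sf1  (Sf1: flow source, stroke at near end)
b4 stroke at Sf2  (Sf2 (Sf) sets flow on bond)
b0 stroke at J1  (only one effort-in slot at J1)
b1 stroke at TF1  (through TF1, causality passes straight; one stroke at TF1)
b2 stroke at J2  (closing 0-jn rule on J2)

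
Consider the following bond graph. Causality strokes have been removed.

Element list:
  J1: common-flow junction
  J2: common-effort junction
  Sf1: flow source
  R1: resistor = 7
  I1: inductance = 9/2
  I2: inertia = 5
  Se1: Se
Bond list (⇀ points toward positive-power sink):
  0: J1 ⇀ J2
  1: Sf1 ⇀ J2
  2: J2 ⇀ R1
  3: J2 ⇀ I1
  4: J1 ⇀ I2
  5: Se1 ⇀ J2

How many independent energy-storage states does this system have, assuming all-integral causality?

#1 stroke→Sf1  (source Sf1 imposes f)
#5 stroke→J2  (Se1 (Se) sets effort on bond)
#0 stroke→J1  (J2 effort already set via bond 5)
#2 stroke→R1  (common-e at J2 fixed by 5)
#3 stroke→I1  (J2 effort already set via bond 5)
#4 stroke→I2  (closing 1-jn rule on J1)

2  (I1, I2 all integral)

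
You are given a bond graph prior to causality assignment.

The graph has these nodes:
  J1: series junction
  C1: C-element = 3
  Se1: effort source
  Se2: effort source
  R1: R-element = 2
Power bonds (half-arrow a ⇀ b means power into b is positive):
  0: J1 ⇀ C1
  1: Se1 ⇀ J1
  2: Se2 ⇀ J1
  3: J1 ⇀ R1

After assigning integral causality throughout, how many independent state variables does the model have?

#1 →J1  (Se1 (Se) sets effort on bond)
#2 →J1  (Se2: effort source, stroke at far end)
#0 →J1  (prefer integral on C1)
#3 →R1  (J1 needs exactly one f-in)

1  (C1 all integral)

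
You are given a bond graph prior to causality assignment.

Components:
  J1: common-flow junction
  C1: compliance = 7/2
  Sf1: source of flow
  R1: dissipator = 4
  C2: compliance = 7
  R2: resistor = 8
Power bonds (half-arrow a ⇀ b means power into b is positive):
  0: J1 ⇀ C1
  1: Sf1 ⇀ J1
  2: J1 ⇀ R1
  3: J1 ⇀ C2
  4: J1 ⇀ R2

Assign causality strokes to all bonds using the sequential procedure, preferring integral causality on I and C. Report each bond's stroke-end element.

b0 |J1
b1 |Sf1
b2 |J1
b3 |J1
b4 |J1

bond 1 →Sf1  (Sf1 (Sf) sets flow on bond)
bond 0 →J1  (1-jn J1 has f-setter on 1)
bond 2 →J1  (1-jn J1 has f-setter on 1)
bond 3 →J1  (J1: bond 1 brought flow, rest push out)
bond 4 →J1  (J1: bond 1 brought flow, rest push out)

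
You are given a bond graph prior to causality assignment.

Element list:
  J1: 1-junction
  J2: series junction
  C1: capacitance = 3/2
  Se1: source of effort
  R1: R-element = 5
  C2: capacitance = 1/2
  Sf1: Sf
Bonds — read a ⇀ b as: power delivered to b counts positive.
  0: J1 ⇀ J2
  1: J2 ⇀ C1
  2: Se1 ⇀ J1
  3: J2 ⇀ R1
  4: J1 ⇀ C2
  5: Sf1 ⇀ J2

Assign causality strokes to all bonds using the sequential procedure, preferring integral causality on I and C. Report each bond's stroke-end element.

bond 2 stroke→J1  (Se1 fixes effort; stroke away)
bond 5 stroke→Sf1  (Sf1: flow source, stroke at near end)
bond 0 stroke→J2  (J2: bond 5 brought flow, rest push out)
bond 1 stroke→J2  (J2 flow already set via bond 5)
bond 3 stroke→J2  (1-jn J2 has f-setter on 5)
bond 4 stroke→J1  (common-f at J1 fixed by 0)

β0 |J2
β1 |J2
β2 |J1
β3 |J2
β4 |J1
β5 |Sf1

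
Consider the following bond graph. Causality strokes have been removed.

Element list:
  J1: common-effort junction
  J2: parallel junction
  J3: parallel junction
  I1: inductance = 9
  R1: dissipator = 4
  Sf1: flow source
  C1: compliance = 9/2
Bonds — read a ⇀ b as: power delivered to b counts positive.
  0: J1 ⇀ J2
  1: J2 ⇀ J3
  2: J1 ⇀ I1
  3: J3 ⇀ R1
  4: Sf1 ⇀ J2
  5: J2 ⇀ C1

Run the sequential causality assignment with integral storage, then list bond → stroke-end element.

bond 4 stroke at Sf1  (source Sf1 imposes f)
bond 2 stroke at I1  (I1 integral (f out))
bond 0 stroke at J1  (only one effort-in slot at J1)
bond 5 stroke at J2  (C1 integral (e out))
bond 1 stroke at J3  (common-e at J2 fixed by 5)
bond 3 stroke at R1  (0-jn J3 has e-setter on 1)

β0 →J1
β1 →J3
β2 →I1
β3 →R1
β4 →Sf1
β5 →J2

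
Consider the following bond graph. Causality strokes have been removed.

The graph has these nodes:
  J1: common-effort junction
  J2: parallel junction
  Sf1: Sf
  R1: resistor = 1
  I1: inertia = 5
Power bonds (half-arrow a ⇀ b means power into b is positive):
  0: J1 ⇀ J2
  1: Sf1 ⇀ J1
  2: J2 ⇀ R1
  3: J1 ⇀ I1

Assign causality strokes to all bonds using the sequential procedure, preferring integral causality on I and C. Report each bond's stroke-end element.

b0 stroke at J1
b1 stroke at Sf1
b2 stroke at J2
b3 stroke at I1

bond 1 stroke→Sf1  (Sf1: flow source, stroke at near end)
bond 3 stroke→I1  (prefer integral on I1)
bond 0 stroke→J1  (only one effort-in slot at J1)
bond 2 stroke→J2  (closing 0-jn rule on J2)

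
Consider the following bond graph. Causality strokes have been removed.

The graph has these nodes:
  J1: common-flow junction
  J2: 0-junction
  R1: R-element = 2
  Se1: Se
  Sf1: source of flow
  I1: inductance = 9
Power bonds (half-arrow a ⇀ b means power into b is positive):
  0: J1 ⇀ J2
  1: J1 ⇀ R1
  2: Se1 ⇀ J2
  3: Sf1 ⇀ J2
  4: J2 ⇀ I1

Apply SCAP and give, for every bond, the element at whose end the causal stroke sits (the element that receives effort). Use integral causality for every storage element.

b0 stroke at J1
b1 stroke at R1
b2 stroke at J2
b3 stroke at Sf1
b4 stroke at I1

b2 stroke→J2  (Se1 (Se) sets effort on bond)
b3 stroke→Sf1  (Sf1 fixes flow; stroke at Sf1)
b0 stroke→J1  (J2 effort already set via bond 2)
b4 stroke→I1  (common-e at J2 fixed by 2)
b1 stroke→R1  (closing 1-jn rule on J1)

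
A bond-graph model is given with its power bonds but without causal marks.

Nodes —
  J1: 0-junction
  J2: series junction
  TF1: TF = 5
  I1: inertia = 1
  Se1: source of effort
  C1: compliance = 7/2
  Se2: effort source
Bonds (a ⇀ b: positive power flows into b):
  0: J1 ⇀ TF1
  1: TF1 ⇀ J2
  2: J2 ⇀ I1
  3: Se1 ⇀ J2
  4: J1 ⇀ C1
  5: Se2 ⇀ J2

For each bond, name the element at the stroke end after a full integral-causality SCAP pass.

bond 3 stroke→J2  (Se1 (Se) sets effort on bond)
bond 5 stroke→J2  (Se2: effort source, stroke at far end)
bond 2 stroke→I1  (I1: I, integral causality)
bond 1 stroke→J2  (J2: bond 2 brought flow, rest push out)
bond 0 stroke→TF1  (TF TF1: opposite of bond 1)
bond 4 stroke→J1  (J1: last free bond brings effort in)

β0 →TF1
β1 →J2
β2 →I1
β3 →J2
β4 →J1
β5 →J2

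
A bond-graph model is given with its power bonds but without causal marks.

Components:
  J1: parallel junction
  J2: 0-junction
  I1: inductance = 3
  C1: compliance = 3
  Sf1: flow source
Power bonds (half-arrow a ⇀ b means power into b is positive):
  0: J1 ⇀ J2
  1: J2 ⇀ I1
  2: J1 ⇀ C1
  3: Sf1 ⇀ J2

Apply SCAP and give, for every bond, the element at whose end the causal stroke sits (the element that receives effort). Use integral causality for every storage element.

β3 →Sf1  (Sf1: flow source, stroke at near end)
β1 →I1  (I1 outputs flow p/I1)
β0 →J2  (J2: last free bond brings effort in)
β2 →J1  (closing 0-jn rule on J1)

#0 stroke at J2
#1 stroke at I1
#2 stroke at J1
#3 stroke at Sf1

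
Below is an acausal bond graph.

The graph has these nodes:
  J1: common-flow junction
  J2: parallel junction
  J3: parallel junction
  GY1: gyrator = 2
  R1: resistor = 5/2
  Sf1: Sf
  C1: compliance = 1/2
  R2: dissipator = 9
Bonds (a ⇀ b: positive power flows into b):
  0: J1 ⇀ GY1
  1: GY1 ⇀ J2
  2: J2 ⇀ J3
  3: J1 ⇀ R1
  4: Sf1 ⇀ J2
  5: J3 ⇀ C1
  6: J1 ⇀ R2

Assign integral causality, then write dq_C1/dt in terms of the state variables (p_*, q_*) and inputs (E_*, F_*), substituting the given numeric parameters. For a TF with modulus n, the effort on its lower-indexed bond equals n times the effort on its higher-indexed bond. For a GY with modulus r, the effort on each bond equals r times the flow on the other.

b4 →Sf1  (source Sf1 imposes f)
b5 →J3  (prefer integral on C1)
b2 →J2  (common-e at J3 fixed by 5)
b1 →GY1  (J2: bond 2 brought effort, rest push out)
b0 →GY1  (GY1 both-in/both-out from 1)
b3 →J1  (J1: bond 0 brought flow, rest push out)
b6 →J1  (common-f at J1 fixed by 0)

dq_C1/dt = F_Sf1 - 23*q_C1/4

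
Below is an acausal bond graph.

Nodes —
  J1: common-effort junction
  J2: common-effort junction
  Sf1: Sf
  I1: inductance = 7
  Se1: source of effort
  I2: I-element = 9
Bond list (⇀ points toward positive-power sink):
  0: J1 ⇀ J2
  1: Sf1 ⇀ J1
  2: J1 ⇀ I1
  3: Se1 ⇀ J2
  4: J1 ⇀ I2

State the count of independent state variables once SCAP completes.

2  (I1, I2 all integral)

#1 stroke→Sf1  (Sf1 fixes flow; stroke at Sf1)
#3 stroke→J2  (Se1 (Se) sets effort on bond)
#0 stroke→J1  (common-e at J2 fixed by 3)
#2 stroke→I1  (J1 effort already set via bond 0)
#4 stroke→I2  (common-e at J1 fixed by 0)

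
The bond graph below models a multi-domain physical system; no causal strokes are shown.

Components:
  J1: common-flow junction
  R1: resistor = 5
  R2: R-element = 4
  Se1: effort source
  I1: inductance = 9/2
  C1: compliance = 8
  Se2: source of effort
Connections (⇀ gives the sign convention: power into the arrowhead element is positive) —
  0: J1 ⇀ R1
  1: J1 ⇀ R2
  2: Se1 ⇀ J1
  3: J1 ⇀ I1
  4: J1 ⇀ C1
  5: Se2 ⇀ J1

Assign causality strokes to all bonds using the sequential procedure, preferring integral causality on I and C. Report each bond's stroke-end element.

β0 stroke at J1
β1 stroke at J1
β2 stroke at J1
β3 stroke at I1
β4 stroke at J1
β5 stroke at J1

β2 stroke→J1  (Se1: effort source, stroke at far end)
β5 stroke→J1  (source Se2 imposes e)
β3 stroke→I1  (I1: I, integral causality)
β0 stroke→J1  (1-jn J1 has f-setter on 3)
β1 stroke→J1  (J1 flow already set via bond 3)
β4 stroke→J1  (J1: bond 3 brought flow, rest push out)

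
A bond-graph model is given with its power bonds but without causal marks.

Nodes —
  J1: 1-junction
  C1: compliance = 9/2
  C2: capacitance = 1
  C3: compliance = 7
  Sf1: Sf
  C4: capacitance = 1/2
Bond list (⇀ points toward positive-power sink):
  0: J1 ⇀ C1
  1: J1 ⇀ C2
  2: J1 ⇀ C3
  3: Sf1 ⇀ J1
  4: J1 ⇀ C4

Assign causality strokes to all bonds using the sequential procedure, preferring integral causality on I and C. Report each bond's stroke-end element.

b0 |J1
b1 |J1
b2 |J1
b3 |Sf1
b4 |J1

bond 3 |Sf1  (Sf1 (Sf) sets flow on bond)
bond 0 |J1  (common-f at J1 fixed by 3)
bond 1 |J1  (1-jn J1 has f-setter on 3)
bond 2 |J1  (1-jn J1 has f-setter on 3)
bond 4 |J1  (common-f at J1 fixed by 3)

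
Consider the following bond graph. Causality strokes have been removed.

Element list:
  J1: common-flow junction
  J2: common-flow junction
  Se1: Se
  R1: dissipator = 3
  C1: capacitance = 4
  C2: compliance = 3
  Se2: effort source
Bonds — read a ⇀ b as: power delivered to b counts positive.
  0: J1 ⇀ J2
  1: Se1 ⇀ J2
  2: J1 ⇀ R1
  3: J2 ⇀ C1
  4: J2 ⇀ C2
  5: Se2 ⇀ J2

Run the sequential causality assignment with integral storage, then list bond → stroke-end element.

#0 stroke→J1
#1 stroke→J2
#2 stroke→R1
#3 stroke→J2
#4 stroke→J2
#5 stroke→J2

bond 1 stroke→J2  (Se1 (Se) sets effort on bond)
bond 5 stroke→J2  (Se2 (Se) sets effort on bond)
bond 3 stroke→J2  (C1 outputs effort q/C1)
bond 4 stroke→J2  (C2 integral (e out))
bond 0 stroke→J1  (J2 needs exactly one f-in)
bond 2 stroke→R1  (only one flow-in slot at J1)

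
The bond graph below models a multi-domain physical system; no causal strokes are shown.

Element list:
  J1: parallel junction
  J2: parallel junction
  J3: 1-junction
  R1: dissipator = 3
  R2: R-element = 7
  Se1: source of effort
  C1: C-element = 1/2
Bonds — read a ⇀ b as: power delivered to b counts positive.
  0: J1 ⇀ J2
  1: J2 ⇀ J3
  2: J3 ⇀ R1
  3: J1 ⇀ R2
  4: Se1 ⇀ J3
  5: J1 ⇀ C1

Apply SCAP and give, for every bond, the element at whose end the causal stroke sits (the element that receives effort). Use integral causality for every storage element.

b0 stroke at J2
b1 stroke at J3
b2 stroke at R1
b3 stroke at R2
b4 stroke at J3
b5 stroke at J1

b4 stroke→J3  (source Se1 imposes e)
b5 stroke→J1  (prefer integral on C1)
b0 stroke→J2  (J1: bond 5 brought effort, rest push out)
b3 stroke→R2  (J1: bond 5 brought effort, rest push out)
b1 stroke→J3  (0-jn J2 has e-setter on 0)
b2 stroke→R1  (closing 1-jn rule on J3)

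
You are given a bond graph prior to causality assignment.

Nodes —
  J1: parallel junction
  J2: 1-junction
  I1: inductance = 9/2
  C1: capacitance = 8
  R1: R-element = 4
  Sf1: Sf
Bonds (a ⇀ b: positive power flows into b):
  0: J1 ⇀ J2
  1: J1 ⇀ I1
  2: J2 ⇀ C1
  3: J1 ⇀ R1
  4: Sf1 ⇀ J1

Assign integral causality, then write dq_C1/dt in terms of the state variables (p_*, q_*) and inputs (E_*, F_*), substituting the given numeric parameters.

dq_C1/dt = F_Sf1 - 2*p_I1/9 - q_C1/32

b4 stroke at Sf1  (source Sf1 imposes f)
b1 stroke at I1  (I1 integral (f out))
b2 stroke at J2  (C1: C, integral causality)
b0 stroke at J1  (only one flow-in slot at J2)
b3 stroke at R1  (0-jn J1 has e-setter on 0)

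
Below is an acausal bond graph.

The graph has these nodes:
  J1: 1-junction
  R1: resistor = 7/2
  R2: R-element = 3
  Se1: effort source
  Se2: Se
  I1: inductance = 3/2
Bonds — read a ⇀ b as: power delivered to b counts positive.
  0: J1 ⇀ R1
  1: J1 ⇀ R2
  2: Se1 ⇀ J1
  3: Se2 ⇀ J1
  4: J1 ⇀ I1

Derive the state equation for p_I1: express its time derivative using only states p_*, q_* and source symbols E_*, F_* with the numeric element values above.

dp_I1/dt = E_Se1 + E_Se2 - 13*p_I1/3

#2 →J1  (Se1: effort source, stroke at far end)
#3 →J1  (Se2 (Se) sets effort on bond)
#4 →I1  (I1 integral (f out))
#0 →J1  (common-f at J1 fixed by 4)
#1 →J1  (common-f at J1 fixed by 4)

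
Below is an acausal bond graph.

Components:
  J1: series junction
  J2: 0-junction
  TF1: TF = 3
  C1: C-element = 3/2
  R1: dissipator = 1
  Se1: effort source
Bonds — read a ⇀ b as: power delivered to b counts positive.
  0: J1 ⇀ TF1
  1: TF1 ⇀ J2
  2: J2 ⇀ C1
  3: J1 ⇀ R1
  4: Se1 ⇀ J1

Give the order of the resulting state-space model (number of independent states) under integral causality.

#4 |J1  (source Se1 imposes e)
#2 |J2  (prefer integral on C1)
#1 |TF1  (0-jn J2 has e-setter on 2)
#0 |J1  (TF1 one-in-one-out from 1)
#3 |R1  (J1 needs exactly one f-in)

1  (C1 all integral)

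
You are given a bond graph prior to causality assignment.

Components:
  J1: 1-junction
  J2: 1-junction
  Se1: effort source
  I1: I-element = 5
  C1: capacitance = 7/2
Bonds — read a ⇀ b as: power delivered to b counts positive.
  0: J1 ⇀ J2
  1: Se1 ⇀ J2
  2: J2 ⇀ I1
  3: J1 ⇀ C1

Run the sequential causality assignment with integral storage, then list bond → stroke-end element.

b1 |J2  (Se1: effort source, stroke at far end)
b2 |I1  (I1 outputs flow p/I1)
b0 |J2  (1-jn J2 has f-setter on 2)
b3 |J1  (J1: bond 0 brought flow, rest push out)

b0 stroke→J2
b1 stroke→J2
b2 stroke→I1
b3 stroke→J1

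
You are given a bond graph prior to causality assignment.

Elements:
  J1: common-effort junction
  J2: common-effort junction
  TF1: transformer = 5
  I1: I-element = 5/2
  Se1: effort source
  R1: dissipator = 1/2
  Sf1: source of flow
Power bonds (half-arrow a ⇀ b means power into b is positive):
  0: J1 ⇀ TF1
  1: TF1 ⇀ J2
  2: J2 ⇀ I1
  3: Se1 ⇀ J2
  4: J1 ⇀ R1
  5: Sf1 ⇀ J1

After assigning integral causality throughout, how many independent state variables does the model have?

1  (I1 all integral)

bond 3 stroke→J2  (Se1 fixes effort; stroke away)
bond 5 stroke→Sf1  (Sf1 (Sf) sets flow on bond)
bond 1 stroke→TF1  (J2 effort already set via bond 3)
bond 2 stroke→I1  (common-e at J2 fixed by 3)
bond 0 stroke→J1  (TF1: transformer flips bond 1)
bond 4 stroke→R1  (common-e at J1 fixed by 0)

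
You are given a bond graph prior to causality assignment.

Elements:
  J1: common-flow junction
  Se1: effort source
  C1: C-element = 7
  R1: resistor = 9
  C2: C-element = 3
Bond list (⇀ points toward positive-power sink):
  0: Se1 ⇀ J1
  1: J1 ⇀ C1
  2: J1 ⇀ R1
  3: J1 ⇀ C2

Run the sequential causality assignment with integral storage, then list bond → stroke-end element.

β0 |J1
β1 |J1
β2 |R1
β3 |J1

bond 0 |J1  (Se1 (Se) sets effort on bond)
bond 1 |J1  (C1 integral (e out))
bond 3 |J1  (C2 integral (e out))
bond 2 |R1  (J1: last free bond brings flow in)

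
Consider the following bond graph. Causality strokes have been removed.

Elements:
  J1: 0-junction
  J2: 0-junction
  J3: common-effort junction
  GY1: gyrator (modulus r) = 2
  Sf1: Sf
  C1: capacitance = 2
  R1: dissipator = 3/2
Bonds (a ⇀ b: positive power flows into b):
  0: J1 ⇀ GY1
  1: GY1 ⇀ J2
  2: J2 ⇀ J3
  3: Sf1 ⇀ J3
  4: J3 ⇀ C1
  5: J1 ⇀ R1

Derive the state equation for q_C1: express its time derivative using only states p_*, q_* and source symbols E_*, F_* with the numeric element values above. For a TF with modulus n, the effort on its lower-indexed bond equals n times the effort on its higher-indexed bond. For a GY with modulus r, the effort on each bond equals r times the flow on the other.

dq_C1/dt = F_Sf1 - 3*q_C1/16

β3 |Sf1  (Sf1 fixes flow; stroke at Sf1)
β4 |J3  (C1: C, integral causality)
β2 |J2  (J3: bond 4 brought effort, rest push out)
β1 |GY1  (common-e at J2 fixed by 2)
β0 |GY1  (GY1: gyrator matches bond 1)
β5 |J1  (closing 0-jn rule on J1)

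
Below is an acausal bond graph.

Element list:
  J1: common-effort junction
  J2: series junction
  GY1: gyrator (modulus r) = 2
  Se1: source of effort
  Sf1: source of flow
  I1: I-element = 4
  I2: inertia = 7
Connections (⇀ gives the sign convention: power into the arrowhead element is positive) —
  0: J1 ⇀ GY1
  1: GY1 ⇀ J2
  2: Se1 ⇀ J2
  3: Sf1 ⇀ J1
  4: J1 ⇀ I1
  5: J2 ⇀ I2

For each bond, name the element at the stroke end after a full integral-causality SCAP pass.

β0 stroke→J1
β1 stroke→J2
β2 stroke→J2
β3 stroke→Sf1
β4 stroke→I1
β5 stroke→I2

b2 |J2  (source Se1 imposes e)
b3 |Sf1  (Sf1: flow source, stroke at near end)
b4 |I1  (I1 integral (f out))
b0 |J1  (J1 needs exactly one e-in)
b1 |J2  (through GY1, causality inverts; strokes same side of GY1)
b5 |I2  (closing 1-jn rule on J2)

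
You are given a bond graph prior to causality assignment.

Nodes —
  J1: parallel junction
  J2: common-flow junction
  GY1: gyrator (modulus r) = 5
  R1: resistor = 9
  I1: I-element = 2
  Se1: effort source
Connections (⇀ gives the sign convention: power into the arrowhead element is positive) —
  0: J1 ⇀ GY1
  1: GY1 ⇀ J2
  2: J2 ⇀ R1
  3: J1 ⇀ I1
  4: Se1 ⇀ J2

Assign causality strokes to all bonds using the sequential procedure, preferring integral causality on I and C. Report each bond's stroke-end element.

b4 stroke at J2  (Se1 (Se) sets effort on bond)
b3 stroke at I1  (prefer integral on I1)
b0 stroke at J1  (J1 needs exactly one e-in)
b1 stroke at J2  (GY1 both-in/both-out from 0)
b2 stroke at R1  (J2 needs exactly one f-in)

b0 →J1
b1 →J2
b2 →R1
b3 →I1
b4 →J2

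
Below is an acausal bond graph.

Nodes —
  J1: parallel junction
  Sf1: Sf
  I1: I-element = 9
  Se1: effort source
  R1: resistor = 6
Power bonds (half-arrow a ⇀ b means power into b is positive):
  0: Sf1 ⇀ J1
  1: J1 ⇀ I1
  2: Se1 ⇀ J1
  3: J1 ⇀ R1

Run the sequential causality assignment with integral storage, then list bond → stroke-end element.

b0 |Sf1  (Sf1: flow source, stroke at near end)
b2 |J1  (Se1 (Se) sets effort on bond)
b1 |I1  (J1: bond 2 brought effort, rest push out)
b3 |R1  (common-e at J1 fixed by 2)

b0 stroke at Sf1
b1 stroke at I1
b2 stroke at J1
b3 stroke at R1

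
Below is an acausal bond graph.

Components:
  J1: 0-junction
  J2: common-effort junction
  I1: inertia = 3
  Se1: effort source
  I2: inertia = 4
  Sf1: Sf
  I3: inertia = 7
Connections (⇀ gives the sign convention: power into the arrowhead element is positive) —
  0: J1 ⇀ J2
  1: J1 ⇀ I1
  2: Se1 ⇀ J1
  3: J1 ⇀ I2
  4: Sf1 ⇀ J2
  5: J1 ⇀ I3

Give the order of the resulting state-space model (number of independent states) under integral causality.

3  (I1, I2, I3 all integral)

β2 |J1  (Se1 (Se) sets effort on bond)
β4 |Sf1  (Sf1: flow source, stroke at near end)
β0 |J2  (0-jn J1 has e-setter on 2)
β1 |I1  (0-jn J1 has e-setter on 2)
β3 |I2  (J1 effort already set via bond 2)
β5 |I3  (J1: bond 2 brought effort, rest push out)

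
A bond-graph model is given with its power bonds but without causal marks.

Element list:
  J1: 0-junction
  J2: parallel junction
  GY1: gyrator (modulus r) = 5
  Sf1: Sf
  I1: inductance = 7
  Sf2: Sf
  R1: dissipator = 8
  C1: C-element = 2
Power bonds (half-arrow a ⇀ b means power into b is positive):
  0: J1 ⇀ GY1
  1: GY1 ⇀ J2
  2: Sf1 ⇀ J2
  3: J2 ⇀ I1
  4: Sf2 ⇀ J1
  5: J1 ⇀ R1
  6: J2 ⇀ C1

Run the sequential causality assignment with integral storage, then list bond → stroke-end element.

#2 →Sf1  (source Sf1 imposes f)
#4 →Sf2  (Sf2 fixes flow; stroke at Sf2)
#3 →I1  (prefer integral on I1)
#6 →J2  (C1 outputs effort q/C1)
#1 →GY1  (0-jn J2 has e-setter on 6)
#0 →GY1  (through GY1, causality inverts; strokes same side of GY1)
#5 →J1  (only one effort-in slot at J1)

b0 stroke at GY1
b1 stroke at GY1
b2 stroke at Sf1
b3 stroke at I1
b4 stroke at Sf2
b5 stroke at J1
b6 stroke at J2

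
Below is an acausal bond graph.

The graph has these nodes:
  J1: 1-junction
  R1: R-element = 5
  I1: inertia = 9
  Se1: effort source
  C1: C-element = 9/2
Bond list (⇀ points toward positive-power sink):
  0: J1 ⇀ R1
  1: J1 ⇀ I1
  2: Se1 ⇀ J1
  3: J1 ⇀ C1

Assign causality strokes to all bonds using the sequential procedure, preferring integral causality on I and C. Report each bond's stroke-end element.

β2 →J1  (Se1 (Se) sets effort on bond)
β1 →I1  (I1 integral (f out))
β0 →J1  (J1 flow already set via bond 1)
β3 →J1  (J1: bond 1 brought flow, rest push out)

#0 →J1
#1 →I1
#2 →J1
#3 →J1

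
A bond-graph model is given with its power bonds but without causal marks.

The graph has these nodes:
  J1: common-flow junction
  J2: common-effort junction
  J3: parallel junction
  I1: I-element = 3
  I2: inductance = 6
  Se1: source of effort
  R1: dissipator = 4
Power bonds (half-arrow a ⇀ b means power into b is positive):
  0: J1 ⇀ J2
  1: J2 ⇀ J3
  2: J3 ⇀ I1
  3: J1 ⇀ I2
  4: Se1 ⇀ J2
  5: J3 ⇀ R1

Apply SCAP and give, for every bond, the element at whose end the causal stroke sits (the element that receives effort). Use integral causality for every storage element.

β4 stroke at J2  (source Se1 imposes e)
β0 stroke at J1  (J2 effort already set via bond 4)
β1 stroke at J3  (J2: bond 4 brought effort, rest push out)
β2 stroke at I1  (J3 effort already set via bond 1)
β5 stroke at R1  (J3: bond 1 brought effort, rest push out)
β3 stroke at I2  (only one flow-in slot at J1)

β0 stroke→J1
β1 stroke→J3
β2 stroke→I1
β3 stroke→I2
β4 stroke→J2
β5 stroke→R1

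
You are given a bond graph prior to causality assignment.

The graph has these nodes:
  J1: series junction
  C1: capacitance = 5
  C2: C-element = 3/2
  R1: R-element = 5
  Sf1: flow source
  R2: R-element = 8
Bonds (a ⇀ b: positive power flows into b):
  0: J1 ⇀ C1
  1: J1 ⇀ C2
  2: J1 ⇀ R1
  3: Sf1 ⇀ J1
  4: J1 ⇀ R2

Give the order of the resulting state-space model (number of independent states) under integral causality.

2  (C1, C2 all integral)

bond 3 stroke at Sf1  (Sf1 fixes flow; stroke at Sf1)
bond 0 stroke at J1  (J1: bond 3 brought flow, rest push out)
bond 1 stroke at J1  (J1 flow already set via bond 3)
bond 2 stroke at J1  (J1: bond 3 brought flow, rest push out)
bond 4 stroke at J1  (1-jn J1 has f-setter on 3)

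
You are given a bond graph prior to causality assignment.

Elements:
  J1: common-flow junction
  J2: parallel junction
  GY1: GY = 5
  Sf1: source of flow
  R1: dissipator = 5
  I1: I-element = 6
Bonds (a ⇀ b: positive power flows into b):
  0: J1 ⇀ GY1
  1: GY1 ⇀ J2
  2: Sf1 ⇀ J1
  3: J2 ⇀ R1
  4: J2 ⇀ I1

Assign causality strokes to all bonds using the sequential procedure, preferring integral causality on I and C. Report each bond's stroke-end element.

bond 0 |J1
bond 1 |J2
bond 2 |Sf1
bond 3 |R1
bond 4 |I1

β2 stroke→Sf1  (source Sf1 imposes f)
β0 stroke→J1  (common-f at J1 fixed by 2)
β1 stroke→J2  (GY1: gyrator matches bond 0)
β3 stroke→R1  (J2: bond 1 brought effort, rest push out)
β4 stroke→I1  (common-e at J2 fixed by 1)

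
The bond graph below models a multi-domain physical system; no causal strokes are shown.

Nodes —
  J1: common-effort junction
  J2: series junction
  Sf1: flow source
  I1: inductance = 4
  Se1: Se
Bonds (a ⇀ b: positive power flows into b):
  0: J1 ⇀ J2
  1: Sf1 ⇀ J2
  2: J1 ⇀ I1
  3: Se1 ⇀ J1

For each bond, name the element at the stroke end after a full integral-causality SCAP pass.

#0 stroke at J2
#1 stroke at Sf1
#2 stroke at I1
#3 stroke at J1

β1 →Sf1  (Sf1: flow source, stroke at near end)
β3 →J1  (Se1 fixes effort; stroke away)
β0 →J2  (J1 effort already set via bond 3)
β2 →I1  (common-e at J1 fixed by 3)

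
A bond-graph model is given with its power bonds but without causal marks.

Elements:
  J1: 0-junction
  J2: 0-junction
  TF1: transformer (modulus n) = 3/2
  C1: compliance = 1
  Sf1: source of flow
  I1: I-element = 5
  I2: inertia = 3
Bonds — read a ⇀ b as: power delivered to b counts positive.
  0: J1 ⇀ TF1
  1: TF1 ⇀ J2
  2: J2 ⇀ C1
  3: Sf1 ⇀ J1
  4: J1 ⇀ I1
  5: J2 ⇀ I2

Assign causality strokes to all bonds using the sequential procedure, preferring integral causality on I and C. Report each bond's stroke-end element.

bond 0 stroke at J1
bond 1 stroke at TF1
bond 2 stroke at J2
bond 3 stroke at Sf1
bond 4 stroke at I1
bond 5 stroke at I2

β3 stroke at Sf1  (source Sf1 imposes f)
β2 stroke at J2  (prefer integral on C1)
β1 stroke at TF1  (0-jn J2 has e-setter on 2)
β5 stroke at I2  (0-jn J2 has e-setter on 2)
β0 stroke at J1  (TF1 one-in-one-out from 1)
β4 stroke at I1  (0-jn J1 has e-setter on 0)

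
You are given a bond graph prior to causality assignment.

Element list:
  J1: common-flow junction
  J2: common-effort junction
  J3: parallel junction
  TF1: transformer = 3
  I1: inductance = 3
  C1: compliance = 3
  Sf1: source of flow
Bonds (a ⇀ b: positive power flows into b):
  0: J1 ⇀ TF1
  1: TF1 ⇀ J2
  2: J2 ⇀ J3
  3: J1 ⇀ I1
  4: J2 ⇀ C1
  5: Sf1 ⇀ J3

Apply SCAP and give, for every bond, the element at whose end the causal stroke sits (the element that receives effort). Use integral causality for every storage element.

β0 →J1
β1 →TF1
β2 →J3
β3 →I1
β4 →J2
β5 →Sf1

bond 5 stroke→Sf1  (Sf1: flow source, stroke at near end)
bond 2 stroke→J3  (only one effort-in slot at J3)
bond 3 stroke→I1  (prefer integral on I1)
bond 0 stroke→J1  (1-jn J1 has f-setter on 3)
bond 1 stroke→TF1  (through TF1, causality passes straight; one stroke at TF1)
bond 4 stroke→J2  (closing 0-jn rule on J2)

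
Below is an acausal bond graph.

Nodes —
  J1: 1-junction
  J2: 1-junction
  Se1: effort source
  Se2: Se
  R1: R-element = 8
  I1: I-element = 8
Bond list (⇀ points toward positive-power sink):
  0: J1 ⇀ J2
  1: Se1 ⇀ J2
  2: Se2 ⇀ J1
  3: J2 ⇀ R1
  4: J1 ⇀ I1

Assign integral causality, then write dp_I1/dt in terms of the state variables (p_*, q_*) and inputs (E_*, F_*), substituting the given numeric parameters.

dp_I1/dt = E_Se1 + E_Se2 - p_I1

β1 stroke→J2  (Se1: effort source, stroke at far end)
β2 stroke→J1  (Se2: effort source, stroke at far end)
β4 stroke→I1  (I1 outputs flow p/I1)
β0 stroke→J1  (J1 flow already set via bond 4)
β3 stroke→J2  (common-f at J2 fixed by 0)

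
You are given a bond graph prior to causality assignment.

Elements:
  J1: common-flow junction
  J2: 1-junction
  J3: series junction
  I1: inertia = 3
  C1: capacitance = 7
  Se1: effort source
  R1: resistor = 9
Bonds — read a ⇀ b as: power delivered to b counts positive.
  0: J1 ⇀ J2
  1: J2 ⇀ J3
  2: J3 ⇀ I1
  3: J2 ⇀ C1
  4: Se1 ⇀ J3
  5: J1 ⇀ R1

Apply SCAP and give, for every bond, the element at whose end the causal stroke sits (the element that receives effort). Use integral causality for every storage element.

#0 →J2
#1 →J3
#2 →I1
#3 →J2
#4 →J3
#5 →J1

#4 |J3  (Se1 (Se) sets effort on bond)
#2 |I1  (I1 outputs flow p/I1)
#1 |J3  (J3 flow already set via bond 2)
#0 |J2  (J2 flow already set via bond 1)
#3 |J2  (J2 flow already set via bond 1)
#5 |J1  (1-jn J1 has f-setter on 0)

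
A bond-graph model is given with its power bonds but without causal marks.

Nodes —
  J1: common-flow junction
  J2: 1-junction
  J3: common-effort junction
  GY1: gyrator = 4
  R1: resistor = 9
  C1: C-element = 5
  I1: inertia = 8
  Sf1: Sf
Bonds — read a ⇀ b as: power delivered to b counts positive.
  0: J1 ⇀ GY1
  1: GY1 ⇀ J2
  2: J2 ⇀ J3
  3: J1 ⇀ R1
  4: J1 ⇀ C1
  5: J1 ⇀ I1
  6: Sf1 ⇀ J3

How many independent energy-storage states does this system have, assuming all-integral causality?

2  (C1, I1 all integral)

#6 stroke→Sf1  (Sf1: flow source, stroke at near end)
#2 stroke→J3  (J3 needs exactly one e-in)
#1 stroke→J2  (1-jn J2 has f-setter on 2)
#0 stroke→J1  (through GY1, causality inverts; strokes same side of GY1)
#4 stroke→J1  (C1: C, integral causality)
#5 stroke→I1  (I1: I, integral causality)
#3 stroke→J1  (1-jn J1 has f-setter on 5)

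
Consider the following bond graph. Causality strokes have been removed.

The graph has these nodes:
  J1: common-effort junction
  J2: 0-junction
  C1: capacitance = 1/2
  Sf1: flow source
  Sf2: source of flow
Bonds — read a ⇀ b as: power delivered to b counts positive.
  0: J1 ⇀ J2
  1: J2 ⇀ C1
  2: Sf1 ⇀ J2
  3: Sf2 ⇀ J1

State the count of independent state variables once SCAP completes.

b2 stroke→Sf1  (Sf1 fixes flow; stroke at Sf1)
b3 stroke→Sf2  (Sf2: flow source, stroke at near end)
b0 stroke→J1  (J1 needs exactly one e-in)
b1 stroke→J2  (only one effort-in slot at J2)

1  (C1 all integral)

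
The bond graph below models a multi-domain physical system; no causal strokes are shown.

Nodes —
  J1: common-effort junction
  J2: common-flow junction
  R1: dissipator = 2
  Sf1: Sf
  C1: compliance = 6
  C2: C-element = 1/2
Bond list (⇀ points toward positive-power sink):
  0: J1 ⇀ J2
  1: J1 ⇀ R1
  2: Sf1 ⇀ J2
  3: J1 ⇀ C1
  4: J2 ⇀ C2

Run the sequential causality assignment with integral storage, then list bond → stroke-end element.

b2 stroke at Sf1  (Sf1 fixes flow; stroke at Sf1)
b0 stroke at J2  (common-f at J2 fixed by 2)
b4 stroke at J2  (J2: bond 2 brought flow, rest push out)
b3 stroke at J1  (C1: C, integral causality)
b1 stroke at R1  (J1 effort already set via bond 3)

#0 stroke at J2
#1 stroke at R1
#2 stroke at Sf1
#3 stroke at J1
#4 stroke at J2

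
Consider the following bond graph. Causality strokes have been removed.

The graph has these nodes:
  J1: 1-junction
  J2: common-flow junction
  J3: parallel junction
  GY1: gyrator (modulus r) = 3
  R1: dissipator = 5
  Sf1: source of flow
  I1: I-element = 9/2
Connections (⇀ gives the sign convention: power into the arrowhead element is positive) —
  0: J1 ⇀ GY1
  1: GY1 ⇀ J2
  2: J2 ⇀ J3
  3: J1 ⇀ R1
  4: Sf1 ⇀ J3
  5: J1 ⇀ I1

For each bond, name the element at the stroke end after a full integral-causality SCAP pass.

#0 stroke→J1
#1 stroke→J2
#2 stroke→J3
#3 stroke→J1
#4 stroke→Sf1
#5 stroke→I1

bond 4 stroke→Sf1  (source Sf1 imposes f)
bond 2 stroke→J3  (closing 0-jn rule on J3)
bond 1 stroke→J2  (common-f at J2 fixed by 2)
bond 0 stroke→J1  (GY1 both-in/both-out from 1)
bond 5 stroke→I1  (prefer integral on I1)
bond 3 stroke→J1  (J1 flow already set via bond 5)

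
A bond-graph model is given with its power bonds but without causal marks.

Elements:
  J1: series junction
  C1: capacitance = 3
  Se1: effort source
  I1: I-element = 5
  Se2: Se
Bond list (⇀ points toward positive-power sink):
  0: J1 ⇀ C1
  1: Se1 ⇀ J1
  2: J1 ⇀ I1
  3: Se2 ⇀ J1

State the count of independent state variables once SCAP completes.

2  (C1, I1 all integral)

bond 1 stroke at J1  (Se1: effort source, stroke at far end)
bond 3 stroke at J1  (source Se2 imposes e)
bond 0 stroke at J1  (prefer integral on C1)
bond 2 stroke at I1  (J1 needs exactly one f-in)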